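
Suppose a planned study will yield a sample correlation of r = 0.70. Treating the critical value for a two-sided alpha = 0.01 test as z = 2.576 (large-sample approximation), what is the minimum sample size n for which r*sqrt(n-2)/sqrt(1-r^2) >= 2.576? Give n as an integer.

Need r·√(n−2)/√(1−r²) ≥ 2.576
√(n−2) ≥ 2.576·√(1−0.4900) / 0.70 = 2.576·0.714143 / 0.70 = 2.6280
n−2 ≥ 6.9064  ⇒  n ≥ 8.9064
Smallest integer n = 9

9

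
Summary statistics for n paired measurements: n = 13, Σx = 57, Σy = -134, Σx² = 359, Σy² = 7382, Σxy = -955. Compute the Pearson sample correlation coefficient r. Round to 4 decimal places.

Numerator: nΣxy − (Σx)(Σy) = 13·(-955) − (57)(-134) = -4777
Denominator: √[(nΣx²−(Σx)²)(nΣy²−(Σy)²)]
  nΣx²−(Σx)² = 13·359 − 3249 = 1418;  nΣy²−(Σy)² = 13·7382 − 17956 = 78010
  √(1418·78010) = √110618180 = 10517.5178
r = -4777 / 10517.5178 = -0.4542

-0.4542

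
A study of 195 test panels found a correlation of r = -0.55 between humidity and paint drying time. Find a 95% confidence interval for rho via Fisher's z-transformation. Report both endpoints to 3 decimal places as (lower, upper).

(-0.641, -0.444)

Fisher z: z_r = atanh(r) = ½·ln((1+(-0.55))/(1−(-0.55))) = -0.618381
SE(z) = 1/√(n−3) = 1/√192 = 0.072169
95% ⇒ z* = 1.960; margin = 1.960·0.072169 = 0.141451
CI on z-scale: (-0.759832, -0.476930)
Back-transform: tanh(-0.759832) = -0.640978, tanh(-0.476930) = -0.443782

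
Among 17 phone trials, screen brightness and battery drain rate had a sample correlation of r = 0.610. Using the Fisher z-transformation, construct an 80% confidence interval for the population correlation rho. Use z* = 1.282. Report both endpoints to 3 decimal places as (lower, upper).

(0.351, 0.782)

z_r = atanh(0.610) = 0.708921;  SE = 1/√(n−3) = 1/√14 = 0.267261
z-limits: 0.708921 ± 1.282·0.267261 = 0.708921 ± 0.342629 = [0.366292, 1.051550]
ρ-limits: (tanh 0.366292, tanh 1.051550) = (0.351, 0.782)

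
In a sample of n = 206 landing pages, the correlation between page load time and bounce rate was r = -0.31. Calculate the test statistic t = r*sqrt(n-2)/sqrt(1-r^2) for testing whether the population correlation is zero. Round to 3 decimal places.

t = r·√(n−2) / √(1−r²) with r = -0.31, n = 206
  = -0.31·√204 / √(1 − 0.0961)
  = -0.31·14.282857 / 0.950737
  = -4.427686 / 0.950737 = -4.657

-4.657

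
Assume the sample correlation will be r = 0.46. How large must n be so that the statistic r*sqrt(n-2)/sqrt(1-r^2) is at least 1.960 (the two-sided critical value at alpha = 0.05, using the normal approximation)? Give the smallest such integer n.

Need r·√(n−2)/√(1−r²) ≥ 1.960
√(n−2) ≥ 1.960·√(1−0.2116) / 0.46 = 1.960·0.887919 / 0.46 = 3.7833
n−2 ≥ 14.3134  ⇒  n ≥ 16.3134
Smallest integer n = 17

17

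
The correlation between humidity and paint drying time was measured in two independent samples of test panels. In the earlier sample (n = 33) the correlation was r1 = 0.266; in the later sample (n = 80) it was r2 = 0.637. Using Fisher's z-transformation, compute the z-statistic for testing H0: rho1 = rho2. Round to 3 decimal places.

-2.233

z1 = atanh(0.266) = 0.272554,  z2 = atanh(0.637) = 0.753109
SE = √(1/(n1−3) + 1/(n2−3)) = √(1/30 + 1/77) = √(0.0333333 + 0.0129870) = √0.0463203 = 0.215222
z = (z1 − z2)/SE = (0.272554 − 0.753109) / 0.215222 = -0.480555 / 0.215222 = -2.233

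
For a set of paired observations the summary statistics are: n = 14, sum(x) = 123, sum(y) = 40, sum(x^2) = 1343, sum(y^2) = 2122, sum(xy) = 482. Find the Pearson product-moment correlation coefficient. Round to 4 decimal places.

0.1799

S_xy = nΣxy − ΣxΣy = 14·482 − 123·40 = 6748 − 4920 = 1828
S_xx = nΣx² − (Σx)² = 14·1343 − 123² = 18802 − 15129 = 3673
S_yy = nΣy² − (Σy)² = 14·2122 − 40² = 29708 − 1600 = 28108
r = S_xy / √(S_xx·S_yy) = 1828 / √(3673·28108) = 1828 / √103240684 = 1828 / 10160.7423 = 0.1799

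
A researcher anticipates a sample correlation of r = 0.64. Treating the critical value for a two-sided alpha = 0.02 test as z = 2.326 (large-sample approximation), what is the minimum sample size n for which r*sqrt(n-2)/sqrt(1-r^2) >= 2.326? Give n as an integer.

r√(n−2)/√(1−r²) ≥ 2.326  ⇔  n−2 ≥ (2.326)²·(1−r²)/r²
(1−r²)/r² = (1−0.4096)/0.4096 = 1.4414
n ≥ 2 + 5.410276·1.4414 = 2 + 7.7984 = 9.7984
⌈9.7984⌉ = 10

10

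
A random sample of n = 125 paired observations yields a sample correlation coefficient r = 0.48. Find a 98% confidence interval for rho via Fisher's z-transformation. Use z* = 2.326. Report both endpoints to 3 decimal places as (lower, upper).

(0.303, 0.625)

z_r = atanh(0.48) = 0.522984;  SE = 1/√(n−3) = 1/√122 = 0.090536
z-limits: 0.522984 ± 2.326·0.090536 = 0.522984 ± 0.210587 = [0.312397, 0.733571]
ρ-limits: (tanh 0.312397, tanh 0.733571) = (0.303, 0.625)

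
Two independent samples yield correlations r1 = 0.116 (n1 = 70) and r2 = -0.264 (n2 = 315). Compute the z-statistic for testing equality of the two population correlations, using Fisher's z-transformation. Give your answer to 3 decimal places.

2.874

Fisher z-transforms: z1 = atanh(0.116) = 0.116525, z2 = atanh(-0.264) = -0.270403; difference d = 0.386928
Var(d) = 1/67 + 1/312 = 0.0149254 + 0.0032051 = 0.0181305
z = d/√Var(d) = 0.386928 / √0.0181305 = 0.386928 / 0.134650 = 2.874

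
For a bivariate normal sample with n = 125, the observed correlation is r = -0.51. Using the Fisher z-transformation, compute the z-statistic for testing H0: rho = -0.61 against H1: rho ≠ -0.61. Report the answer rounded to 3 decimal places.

1.615

z_r = atanh(-0.51) = -0.562730,  z_0 = atanh(-0.61) = -0.708921
SE = 1/√(n−3) = 1/√122 = 0.090536
z = (z_r − z_0)/SE = (-0.562730 − (-0.708921)) / 0.090536 = 0.146191 / 0.090536 = 1.615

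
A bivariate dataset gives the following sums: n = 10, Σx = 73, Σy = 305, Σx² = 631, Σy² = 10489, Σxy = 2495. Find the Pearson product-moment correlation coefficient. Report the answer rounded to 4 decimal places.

0.7870

S_xy = nΣxy − ΣxΣy = 10·2495 − 73·305 = 24950 − 22265 = 2685
S_xx = nΣx² − (Σx)² = 10·631 − 73² = 6310 − 5329 = 981
S_yy = nΣy² − (Σy)² = 10·10489 − 305² = 104890 − 93025 = 11865
r = S_xy / √(S_xx·S_yy) = 2685 / √(981·11865) = 2685 / √11639565 = 2685 / 3411.6807 = 0.7870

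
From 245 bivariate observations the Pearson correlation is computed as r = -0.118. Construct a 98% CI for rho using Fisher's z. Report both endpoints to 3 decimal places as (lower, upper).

(-0.262, 0.031)

Fisher z: z_r = atanh(r) = ½·ln((1+(-0.118))/(1−(-0.118))) = -0.118552
SE(z) = 1/√(n−3) = 1/√242 = 0.064282
98% ⇒ z* = 2.326; margin = 2.326·0.064282 = 0.149520
CI on z-scale: (-0.268072, 0.030968)
Back-transform: tanh(-0.268072) = -0.261830, tanh(0.030968) = 0.030958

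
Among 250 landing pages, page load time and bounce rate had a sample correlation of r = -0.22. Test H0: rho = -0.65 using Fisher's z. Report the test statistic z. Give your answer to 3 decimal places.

8.670

Fisher z: atanh(-0.22) = -0.223656, atanh(-0.65) = -0.775299
z = (z_r − z_0)·√(n−3) = (-0.223656 − (-0.775299))·√247 = 0.551643 · 15.716234 = 8.670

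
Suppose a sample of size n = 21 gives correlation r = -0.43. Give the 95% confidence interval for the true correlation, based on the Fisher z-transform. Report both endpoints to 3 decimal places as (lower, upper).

z_r = atanh(-0.43) = -0.459897;  SE = 1/√(n−3) = 1/√18 = 0.235702
z-limits: -0.459897 ± 1.960·0.235702 = -0.459897 ± 0.461976 = [-0.921873, 0.002079]
ρ-limits: (tanh -0.921873, tanh 0.002079) = (-0.727, 0.002)

(-0.727, 0.002)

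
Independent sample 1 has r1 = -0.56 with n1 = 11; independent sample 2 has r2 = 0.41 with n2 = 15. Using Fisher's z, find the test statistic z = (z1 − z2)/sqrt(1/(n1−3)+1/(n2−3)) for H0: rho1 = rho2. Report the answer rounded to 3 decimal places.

z1 = atanh(-0.56) = -0.632833,  z2 = atanh(0.41) = 0.435611
SE = √(1/(n1−3) + 1/(n2−3)) = √(1/8 + 1/12) = √(0.1250000 + 0.0833333) = √0.2083333 = 0.456435
z = (z1 − z2)/SE = (-0.632833 − 0.435611) / 0.456435 = -1.068444 / 0.456435 = -2.341

-2.341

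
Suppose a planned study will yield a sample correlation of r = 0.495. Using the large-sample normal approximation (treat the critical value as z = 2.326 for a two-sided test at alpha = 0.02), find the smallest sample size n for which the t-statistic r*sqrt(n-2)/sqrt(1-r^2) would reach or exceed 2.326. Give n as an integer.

r√(n−2)/√(1−r²) ≥ 2.326  ⇔  n−2 ≥ (2.326)²·(1−r²)/r²
(1−r²)/r² = (1−0.245025)/0.245025 = 3.0812
n ≥ 2 + 5.410276·3.0812 = 2 + 16.6701 = 18.6701
⌈18.6701⌉ = 19

19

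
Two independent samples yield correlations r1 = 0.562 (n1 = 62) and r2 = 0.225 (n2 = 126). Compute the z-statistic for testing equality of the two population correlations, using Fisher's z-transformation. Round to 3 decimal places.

2.569

z1 = atanh(0.562) = 0.635752,  z2 = atanh(0.225) = 0.228917
SE = √(1/(n1−3) + 1/(n2−3)) = √(1/59 + 1/123) = √(0.0169492 + 0.0081301) = √0.0250793 = 0.158364
z = (z1 − z2)/SE = (0.635752 − 0.228917) / 0.158364 = 0.406835 / 0.158364 = 2.569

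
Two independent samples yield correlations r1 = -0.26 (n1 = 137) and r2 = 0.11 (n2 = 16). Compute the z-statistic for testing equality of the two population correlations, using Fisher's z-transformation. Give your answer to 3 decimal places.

z1 = atanh(-0.26) = -0.266108,  z2 = atanh(0.11) = 0.110447
SE = √(1/(n1−3) + 1/(n2−3)) = √(1/134 + 1/13) = √(0.0074627 + 0.0769231) = √0.0843858 = 0.290492
z = (z1 − z2)/SE = (-0.266108 − 0.110447) / 0.290492 = -0.376555 / 0.290492 = -1.296

-1.296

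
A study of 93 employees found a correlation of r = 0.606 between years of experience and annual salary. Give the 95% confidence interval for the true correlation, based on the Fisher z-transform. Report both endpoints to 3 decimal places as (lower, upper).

z_r = atanh(0.606) = 0.702575;  SE = 1/√(n−3) = 1/√90 = 0.105409
z-limits: 0.702575 ± 1.960·0.105409 = 0.702575 ± 0.206602 = [0.495973, 0.909177]
ρ-limits: (tanh 0.495973, tanh 0.909177) = (0.459, 0.721)

(0.459, 0.721)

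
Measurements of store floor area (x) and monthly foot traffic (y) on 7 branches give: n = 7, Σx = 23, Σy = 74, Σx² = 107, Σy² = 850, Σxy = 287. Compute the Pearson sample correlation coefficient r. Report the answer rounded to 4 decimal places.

Numerator: nΣxy − (Σx)(Σy) = 7·287 − (23)(74) = 307
Denominator: √[(nΣx²−(Σx)²)(nΣy²−(Σy)²)]
  nΣx²−(Σx)² = 7·107 − 529 = 220;  nΣy²−(Σy)² = 7·850 − 5476 = 474
  √(220·474) = √104280 = 322.9241
r = 307 / 322.9241 = 0.9507

0.9507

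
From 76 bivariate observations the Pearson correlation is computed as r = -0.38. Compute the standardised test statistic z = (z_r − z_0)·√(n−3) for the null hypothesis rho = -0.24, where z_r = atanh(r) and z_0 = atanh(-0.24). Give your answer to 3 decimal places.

Fisher z: atanh(-0.38) = -0.400060, atanh(-0.24) = -0.244774
z = (z_r − z_0)·√(n−3) = (-0.400060 − (-0.244774))·√73 = -0.155286 · 8.544004 = -1.327

-1.327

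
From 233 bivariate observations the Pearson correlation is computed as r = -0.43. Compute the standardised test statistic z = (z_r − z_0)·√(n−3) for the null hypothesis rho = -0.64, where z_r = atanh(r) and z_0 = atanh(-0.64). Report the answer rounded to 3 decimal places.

4.524

z_r = atanh(-0.43) = -0.459897,  z_0 = atanh(-0.64) = -0.758174
SE = 1/√(n−3) = 1/√230 = 0.065938
z = (z_r − z_0)/SE = (-0.459897 − (-0.758174)) / 0.065938 = 0.298277 / 0.065938 = 4.524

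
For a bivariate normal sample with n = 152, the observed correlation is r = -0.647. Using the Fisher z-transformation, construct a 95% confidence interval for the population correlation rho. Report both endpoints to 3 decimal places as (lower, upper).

(-0.731, -0.544)

Fisher z: z_r = atanh(r) = ½·ln((1+(-0.647))/(1−(-0.647))) = -0.770121
SE(z) = 1/√(n−3) = 1/√149 = 0.081923
95% ⇒ z* = 1.960; margin = 1.960·0.081923 = 0.160569
CI on z-scale: (-0.930690, -0.609552)
Back-transform: tanh(-0.930690) = -0.730915, tanh(-0.609552) = -0.543812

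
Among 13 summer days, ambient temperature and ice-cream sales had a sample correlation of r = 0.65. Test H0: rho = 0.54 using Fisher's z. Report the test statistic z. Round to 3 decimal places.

z_r = atanh(0.65) = 0.775299,  z_0 = atanh(0.54) = 0.604156
SE = 1/√(n−3) = 1/√10 = 0.316228
z = (z_r − z_0)/SE = (0.775299 − 0.604156) / 0.316228 = 0.171143 / 0.316228 = 0.541

0.541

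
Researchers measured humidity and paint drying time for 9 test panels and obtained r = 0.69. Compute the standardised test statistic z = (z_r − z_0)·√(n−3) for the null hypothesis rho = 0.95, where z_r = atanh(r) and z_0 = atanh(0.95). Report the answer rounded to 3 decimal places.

-2.410

Fisher z: atanh(0.69) = 0.847956, atanh(0.95) = 1.831781
z = (z_r − z_0)·√(n−3) = (0.847956 − 1.831781)·√6 = -0.983825 · 2.449490 = -2.410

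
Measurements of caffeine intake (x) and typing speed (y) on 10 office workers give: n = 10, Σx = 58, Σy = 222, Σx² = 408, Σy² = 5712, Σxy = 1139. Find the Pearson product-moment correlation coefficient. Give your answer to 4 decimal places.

S_xy = nΣxy − ΣxΣy = 10·1139 − 58·222 = 11390 − 12876 = -1486
S_xx = nΣx² − (Σx)² = 10·408 − 58² = 4080 − 3364 = 716
S_yy = nΣy² − (Σy)² = 10·5712 − 222² = 57120 − 49284 = 7836
r = S_xy / √(S_xx·S_yy) = -1486 / √(716·7836) = -1486 / √5610576 = -1486 / 2368.6654 = -0.6274

-0.6274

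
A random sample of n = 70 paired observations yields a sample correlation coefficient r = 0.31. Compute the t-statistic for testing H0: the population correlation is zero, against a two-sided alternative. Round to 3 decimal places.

1 − r² = 1 − 0.0961 = 0.9039;  √(1−r²) = 0.950737
√(n−2) = √68 = 8.246211
t = r·√(n−2)/√(1−r²) = 0.31 · 8.246211 / 0.950737 = 2.689

2.689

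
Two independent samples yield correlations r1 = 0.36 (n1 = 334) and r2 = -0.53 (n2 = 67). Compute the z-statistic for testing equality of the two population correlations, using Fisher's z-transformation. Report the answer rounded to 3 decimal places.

7.082

Fisher z-transforms: z1 = atanh(0.36) = 0.376886, z2 = atanh(-0.53) = -0.590145; difference d = 0.967031
Var(d) = 1/331 + 1/64 = 0.0030211 + 0.0156250 = 0.0186461
z = d/√Var(d) = 0.967031 / √0.0186461 = 0.967031 / 0.136551 = 7.082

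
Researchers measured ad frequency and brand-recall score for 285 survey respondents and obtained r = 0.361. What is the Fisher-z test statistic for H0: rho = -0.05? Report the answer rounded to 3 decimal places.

Fisher z: atanh(0.361) = 0.378035, atanh(-0.05) = -0.050042
z = (z_r − z_0)·√(n−3) = (0.378035 − (-0.050042))·√282 = 0.428077 · 16.792856 = 7.189

7.189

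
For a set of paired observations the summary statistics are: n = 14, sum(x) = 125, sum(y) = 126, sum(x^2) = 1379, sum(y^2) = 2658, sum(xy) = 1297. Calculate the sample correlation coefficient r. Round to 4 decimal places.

0.2717

S_xy = nΣxy − ΣxΣy = 14·1297 − 125·126 = 18158 − 15750 = 2408
S_xx = nΣx² − (Σx)² = 14·1379 − 125² = 19306 − 15625 = 3681
S_yy = nΣy² − (Σy)² = 14·2658 − 126² = 37212 − 15876 = 21336
r = S_xy / √(S_xx·S_yy) = 2408 / √(3681·21336) = 2408 / √78537816 = 2408 / 8862.1564 = 0.2717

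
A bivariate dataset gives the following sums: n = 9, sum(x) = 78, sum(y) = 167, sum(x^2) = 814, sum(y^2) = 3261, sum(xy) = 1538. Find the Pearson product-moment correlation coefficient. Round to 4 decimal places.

S_xy = nΣxy − ΣxΣy = 9·1538 − 78·167 = 13842 − 13026 = 816
S_xx = nΣx² − (Σx)² = 9·814 − 78² = 7326 − 6084 = 1242
S_yy = nΣy² − (Σy)² = 9·3261 − 167² = 29349 − 27889 = 1460
r = S_xy / √(S_xx·S_yy) = 816 / √(1242·1460) = 816 / √1813320 = 816 / 1346.5957 = 0.6060

0.6060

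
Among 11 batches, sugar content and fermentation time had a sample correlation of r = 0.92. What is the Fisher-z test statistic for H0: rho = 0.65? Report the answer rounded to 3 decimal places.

Fisher z: atanh(0.92) = 1.589027, atanh(0.65) = 0.775299
z = (z_r − z_0)·√(n−3) = (1.589027 − 0.775299)·√8 = 0.813728 · 2.828427 = 2.302

2.302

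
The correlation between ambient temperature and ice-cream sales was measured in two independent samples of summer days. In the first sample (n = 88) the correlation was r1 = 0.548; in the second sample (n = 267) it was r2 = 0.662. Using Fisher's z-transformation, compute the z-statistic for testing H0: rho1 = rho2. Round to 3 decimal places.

z1 = atanh(0.548) = 0.615518,  z2 = atanh(0.662) = 0.796366
SE = √(1/(n1−3) + 1/(n2−3)) = √(1/85 + 1/264) = √(0.0117647 + 0.0037879) = √0.0155526 = 0.124710
z = (z1 − z2)/SE = (0.615518 − 0.796366) / 0.124710 = -0.180848 / 0.124710 = -1.450

-1.450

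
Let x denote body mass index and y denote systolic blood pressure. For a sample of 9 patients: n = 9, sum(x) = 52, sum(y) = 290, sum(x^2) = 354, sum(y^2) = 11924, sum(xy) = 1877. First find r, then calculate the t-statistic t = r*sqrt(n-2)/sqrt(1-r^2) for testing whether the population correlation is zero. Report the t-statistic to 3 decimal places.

S_xy = nΣxy − ΣxΣy = 9·1877 − 52·290 = 16893 − 15080 = 1813
S_xx = nΣx² − (Σx)² = 9·354 − 52² = 3186 − 2704 = 482
S_yy = nΣy² − (Σy)² = 9·11924 − 290² = 107316 − 84100 = 23216
r = S_xy / √(S_xx·S_yy) = 1813 / √(482·23216) = 1813 / √11190112 = 1813 / 3345.1625 = 0.5420
t = r·√(n−2)/√(1−r²) = 0.5420·√7 / √(1−0.293764) = 1.433997 / 0.840378 = 1.706

1.706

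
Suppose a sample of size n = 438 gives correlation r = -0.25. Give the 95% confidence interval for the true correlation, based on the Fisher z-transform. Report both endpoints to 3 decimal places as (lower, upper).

Fisher z: z_r = atanh(r) = ½·ln((1+(-0.25))/(1−(-0.25))) = -0.255413
SE(z) = 1/√(n−3) = 1/√435 = 0.047946
95% ⇒ z* = 1.960; margin = 1.960·0.047946 = 0.093974
CI on z-scale: (-0.349387, -0.161439)
Back-transform: tanh(-0.349387) = -0.335832, tanh(-0.161439) = -0.160051

(-0.336, -0.160)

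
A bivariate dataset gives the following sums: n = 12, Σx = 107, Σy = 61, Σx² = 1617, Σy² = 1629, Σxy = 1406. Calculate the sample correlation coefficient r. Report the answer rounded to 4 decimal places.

0.9220

Numerator: nΣxy − (Σx)(Σy) = 12·1406 − (107)(61) = 10345
Denominator: √[(nΣx²−(Σx)²)(nΣy²−(Σy)²)]
  nΣx²−(Σx)² = 12·1617 − 11449 = 7955;  nΣy²−(Σy)² = 12·1629 − 3721 = 15827
  √(7955·15827) = √125903785 = 11220.6856
r = 10345 / 11220.6856 = 0.9220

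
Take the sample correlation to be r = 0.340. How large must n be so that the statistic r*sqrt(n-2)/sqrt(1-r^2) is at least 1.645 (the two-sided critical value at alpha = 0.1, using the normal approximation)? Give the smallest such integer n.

23

r√(n−2)/√(1−r²) ≥ 1.645  ⇔  n−2 ≥ (1.645)²·(1−r²)/r²
(1−r²)/r² = (1−0.115600)/0.115600 = 7.6505
n ≥ 2 + 2.706025·7.6505 = 2 + 20.7024 = 22.7024
⌈22.7024⌉ = 23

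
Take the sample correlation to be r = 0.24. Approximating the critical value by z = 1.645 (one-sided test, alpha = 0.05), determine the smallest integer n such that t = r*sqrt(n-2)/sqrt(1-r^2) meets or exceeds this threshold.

47

r√(n−2)/√(1−r²) ≥ 1.645  ⇔  n−2 ≥ (1.645)²·(1−r²)/r²
(1−r²)/r² = (1−0.0576)/0.0576 = 16.3611
n ≥ 2 + 2.706025·16.3611 = 2 + 44.2735 = 46.2735
⌈46.2735⌉ = 47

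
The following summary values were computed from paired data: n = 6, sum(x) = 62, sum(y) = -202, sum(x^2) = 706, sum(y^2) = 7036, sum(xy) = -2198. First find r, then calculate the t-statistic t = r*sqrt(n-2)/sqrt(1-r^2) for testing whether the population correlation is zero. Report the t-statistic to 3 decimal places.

-3.957

S_xy = nΣxy − ΣxΣy = 6·(-2198) − 62·(-202) = -13188 − (-12524) = -664
S_xx = nΣx² − (Σx)² = 6·706 − 62² = 4236 − 3844 = 392
S_yy = nΣy² − (Σy)² = 6·7036 − (-202)² = 42216 − 40804 = 1412
r = S_xy / √(S_xx·S_yy) = -664 / √(392·1412) = -664 / √553504 = -664 / 743.9785 = -0.8925
t = r·√(n−2)/√(1−r²) = -0.8925·√4 / √(1−0.796556) = -1.785000 / 0.451048 = -3.957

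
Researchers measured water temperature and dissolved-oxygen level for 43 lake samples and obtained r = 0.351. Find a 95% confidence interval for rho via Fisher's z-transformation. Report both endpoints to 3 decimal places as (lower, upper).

Fisher z: z_r = atanh(r) = ½·ln((1+0.351)/(1−0.351)) = 0.366584
SE(z) = 1/√(n−3) = 1/√40 = 0.158114
95% ⇒ z* = 1.960; margin = 1.960·0.158114 = 0.309903
CI on z-scale: (0.056681, 0.676487)
Back-transform: tanh(0.056681) = 0.056620, tanh(0.676487) = 0.589231

(0.057, 0.589)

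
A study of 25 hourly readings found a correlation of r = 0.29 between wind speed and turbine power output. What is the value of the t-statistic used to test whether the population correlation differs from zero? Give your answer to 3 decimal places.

1 − r² = 1 − 0.0841 = 0.9159;  √(1−r²) = 0.957027
√(n−2) = √23 = 4.795832
t = r·√(n−2)/√(1−r²) = 0.29 · 4.795832 / 0.957027 = 1.453

1.453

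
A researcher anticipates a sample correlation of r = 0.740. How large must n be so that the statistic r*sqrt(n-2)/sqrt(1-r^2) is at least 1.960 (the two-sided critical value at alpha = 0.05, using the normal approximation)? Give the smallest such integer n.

6

r√(n−2)/√(1−r²) ≥ 1.960  ⇔  n−2 ≥ (1.960)²·(1−r²)/r²
(1−r²)/r² = (1−0.547600)/0.547600 = 0.8262
n ≥ 2 + 3.8416·0.8262 = 2 + 3.1739 = 5.1739
⌈5.1739⌉ = 6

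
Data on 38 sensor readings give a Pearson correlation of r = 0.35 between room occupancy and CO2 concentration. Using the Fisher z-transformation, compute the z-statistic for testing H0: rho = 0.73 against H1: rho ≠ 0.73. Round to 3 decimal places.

Fisher z: atanh(0.35) = 0.365444, atanh(0.73) = 0.928727
z = (z_r − z_0)·√(n−3) = (0.365444 − 0.928727)·√35 = -0.563283 · 5.916080 = -3.332

-3.332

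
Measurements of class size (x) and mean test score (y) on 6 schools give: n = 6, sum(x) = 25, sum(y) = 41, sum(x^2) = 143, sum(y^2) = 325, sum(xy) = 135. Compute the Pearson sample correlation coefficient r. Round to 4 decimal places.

S_xy = nΣxy − ΣxΣy = 6·135 − 25·41 = 810 − 1025 = -215
S_xx = nΣx² − (Σx)² = 6·143 − 25² = 858 − 625 = 233
S_yy = nΣy² − (Σy)² = 6·325 − 41² = 1950 − 1681 = 269
r = S_xy / √(S_xx·S_yy) = -215 / √(233·269) = -215 / √62677 = -215 / 250.3537 = -0.8588

-0.8588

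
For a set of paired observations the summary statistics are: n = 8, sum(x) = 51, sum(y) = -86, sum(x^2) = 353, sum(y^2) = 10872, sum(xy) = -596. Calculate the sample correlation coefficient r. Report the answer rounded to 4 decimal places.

S_xy = nΣxy − ΣxΣy = 8·(-596) − 51·(-86) = -4768 − (-4386) = -382
S_xx = nΣx² − (Σx)² = 8·353 − 51² = 2824 − 2601 = 223
S_yy = nΣy² − (Σy)² = 8·10872 − (-86)² = 86976 − 7396 = 79580
r = S_xy / √(S_xx·S_yy) = -382 / √(223·79580) = -382 / √17746340 = -382 / 4212.6405 = -0.0907

-0.0907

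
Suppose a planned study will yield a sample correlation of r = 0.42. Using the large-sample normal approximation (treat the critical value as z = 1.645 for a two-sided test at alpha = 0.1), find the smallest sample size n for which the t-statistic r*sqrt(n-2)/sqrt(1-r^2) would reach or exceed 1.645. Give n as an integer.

r√(n−2)/√(1−r²) ≥ 1.645  ⇔  n−2 ≥ (1.645)²·(1−r²)/r²
(1−r²)/r² = (1−0.1764)/0.1764 = 4.6689
n ≥ 2 + 2.706025·4.6689 = 2 + 12.6342 = 14.6342
⌈14.6342⌉ = 15

15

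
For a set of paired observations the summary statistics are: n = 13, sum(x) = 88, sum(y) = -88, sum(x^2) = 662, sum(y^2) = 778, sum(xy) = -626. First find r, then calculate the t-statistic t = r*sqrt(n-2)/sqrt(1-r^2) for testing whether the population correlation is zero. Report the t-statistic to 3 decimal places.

-0.951

S_xy = nΣxy − ΣxΣy = 13·(-626) − 88·(-88) = -8138 − (-7744) = -394
S_xx = nΣx² − (Σx)² = 13·662 − 88² = 8606 − 7744 = 862
S_yy = nΣy² − (Σy)² = 13·778 − (-88)² = 10114 − 7744 = 2370
r = S_xy / √(S_xx·S_yy) = -394 / √(862·2370) = -394 / √2042940 = -394 / 1429.3145 = -0.2757
t = r·√(n−2)/√(1−r²) = -0.2757·√11 / √(1−0.076010) = -0.914393 / 0.961244 = -0.951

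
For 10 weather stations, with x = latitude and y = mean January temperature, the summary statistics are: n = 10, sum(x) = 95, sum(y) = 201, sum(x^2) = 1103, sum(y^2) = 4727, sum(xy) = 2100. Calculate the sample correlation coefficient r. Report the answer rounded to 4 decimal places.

S_xy = nΣxy − ΣxΣy = 10·2100 − 95·201 = 21000 − 19095 = 1905
S_xx = nΣx² − (Σx)² = 10·1103 − 95² = 11030 − 9025 = 2005
S_yy = nΣy² − (Σy)² = 10·4727 − 201² = 47270 − 40401 = 6869
r = S_xy / √(S_xx·S_yy) = 1905 / √(2005·6869) = 1905 / √13772345 = 1905 / 3711.1110 = 0.5133

0.5133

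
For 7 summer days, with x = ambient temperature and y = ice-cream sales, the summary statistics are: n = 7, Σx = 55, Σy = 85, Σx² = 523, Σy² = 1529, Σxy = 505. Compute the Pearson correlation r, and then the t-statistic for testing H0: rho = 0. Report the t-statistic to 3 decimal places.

Numerator: nΣxy − (Σx)(Σy) = 7·505 − (55)(85) = -1140
Denominator: √[(nΣx²−(Σx)²)(nΣy²−(Σy)²)]
  nΣx²−(Σx)² = 7·523 − 3025 = 636;  nΣy²−(Σy)² = 7·1529 − 7225 = 3478
  √(636·3478) = √2212008 = 1487.2821
r = -1140 / 1487.2821 = -0.7665
t = r·√(n−2)/√(1−r²) = -0.7665·√5 / √(1−0.587522) = -1.713946 / 0.642245 = -2.669

-2.669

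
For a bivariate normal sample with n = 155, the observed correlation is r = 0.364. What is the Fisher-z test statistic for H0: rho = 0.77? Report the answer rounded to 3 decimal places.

-7.876

z_r = atanh(0.364) = 0.381489,  z_0 = atanh(0.77) = 1.020328
SE = 1/√(n−3) = 1/√152 = 0.081111
z = (z_r − z_0)/SE = (0.381489 − 1.020328) / 0.081111 = -0.638839 / 0.081111 = -7.876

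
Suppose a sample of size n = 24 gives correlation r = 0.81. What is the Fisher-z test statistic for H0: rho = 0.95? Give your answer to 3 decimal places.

Fisher z: atanh(0.81) = 1.127029, atanh(0.95) = 1.831781
z = (z_r − z_0)·√(n−3) = (1.127029 − 1.831781)·√21 = -0.704752 · 4.582576 = -3.230

-3.230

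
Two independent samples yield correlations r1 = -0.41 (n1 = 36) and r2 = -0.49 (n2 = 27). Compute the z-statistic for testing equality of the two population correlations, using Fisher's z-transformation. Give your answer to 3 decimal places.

0.374

Fisher z-transforms: z1 = atanh(-0.41) = -0.435611, z2 = atanh(-0.49) = -0.536060; difference d = 0.100449
Var(d) = 1/33 + 1/24 = 0.0303030 + 0.0416667 = 0.0719697
z = d/√Var(d) = 0.100449 / √0.0719697 = 0.100449 / 0.268272 = 0.374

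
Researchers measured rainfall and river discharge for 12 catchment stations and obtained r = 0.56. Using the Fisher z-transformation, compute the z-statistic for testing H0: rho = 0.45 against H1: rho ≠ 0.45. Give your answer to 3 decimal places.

Fisher z: atanh(0.56) = 0.632833, atanh(0.45) = 0.484700
z = (z_r − z_0)·√(n−3) = (0.632833 − 0.484700)·√9 = 0.148133 · 3.000000 = 0.444

0.444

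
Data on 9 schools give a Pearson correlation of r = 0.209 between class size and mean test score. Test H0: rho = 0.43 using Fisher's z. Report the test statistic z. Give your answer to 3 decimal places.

-0.607

Fisher z: atanh(0.209) = 0.212125, atanh(0.43) = 0.459897
z = (z_r − z_0)·√(n−3) = (0.212125 − 0.459897)·√6 = -0.247772 · 2.449490 = -0.607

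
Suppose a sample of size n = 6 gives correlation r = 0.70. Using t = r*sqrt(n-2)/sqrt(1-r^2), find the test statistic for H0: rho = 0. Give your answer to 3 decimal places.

1.960

1 − r² = 1 − 0.4900 = 0.5100;  √(1−r²) = 0.714143
√(n−2) = √4 = 2.000000
t = r·√(n−2)/√(1−r²) = 0.70 · 2.000000 / 0.714143 = 1.960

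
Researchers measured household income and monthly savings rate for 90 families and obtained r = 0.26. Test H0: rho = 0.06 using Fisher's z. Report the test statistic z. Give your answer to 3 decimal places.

Fisher z: atanh(0.26) = 0.266108, atanh(0.06) = 0.060072
z = (z_r − z_0)·√(n−3) = (0.266108 − 0.060072)·√87 = 0.206036 · 9.327379 = 1.922

1.922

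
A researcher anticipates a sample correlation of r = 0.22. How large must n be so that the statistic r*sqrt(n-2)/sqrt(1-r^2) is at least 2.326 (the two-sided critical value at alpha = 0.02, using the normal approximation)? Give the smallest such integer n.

109

r√(n−2)/√(1−r²) ≥ 2.326  ⇔  n−2 ≥ (2.326)²·(1−r²)/r²
(1−r²)/r² = (1−0.0484)/0.0484 = 19.6612
n ≥ 2 + 5.410276·19.6612 = 2 + 106.3725 = 108.3725
⌈108.3725⌉ = 109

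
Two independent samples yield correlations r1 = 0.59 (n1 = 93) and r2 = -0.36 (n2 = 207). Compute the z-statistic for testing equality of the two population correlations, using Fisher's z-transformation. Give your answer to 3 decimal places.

8.334

Fisher z-transforms: z1 = atanh(0.59) = 0.677666, z2 = atanh(-0.36) = -0.376886; difference d = 1.054552
Var(d) = 1/90 + 1/204 = 0.0111111 + 0.0049020 = 0.0160131
z = d/√Var(d) = 1.054552 / √0.0160131 = 1.054552 / 0.126543 = 8.334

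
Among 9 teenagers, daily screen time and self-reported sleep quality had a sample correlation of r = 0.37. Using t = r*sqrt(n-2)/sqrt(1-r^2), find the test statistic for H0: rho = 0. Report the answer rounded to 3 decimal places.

1.054

t = r·√(n−2) / √(1−r²) with r = 0.37, n = 9
  = 0.37·√7 / √(1 − 0.1369)
  = 0.37·2.645751 / 0.929032
  = 0.978928 / 0.929032 = 1.054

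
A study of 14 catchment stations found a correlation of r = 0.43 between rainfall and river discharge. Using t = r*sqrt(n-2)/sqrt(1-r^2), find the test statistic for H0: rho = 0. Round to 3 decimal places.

1 − r² = 1 − 0.1849 = 0.8151;  √(1−r²) = 0.902829
√(n−2) = √12 = 3.464102
t = r·√(n−2)/√(1−r²) = 0.43 · 3.464102 / 0.902829 = 1.650

1.650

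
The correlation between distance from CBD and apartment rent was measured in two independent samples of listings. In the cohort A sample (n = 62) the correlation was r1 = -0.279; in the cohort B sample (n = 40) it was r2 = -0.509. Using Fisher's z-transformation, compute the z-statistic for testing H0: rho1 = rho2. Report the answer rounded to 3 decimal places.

z1 = atanh(-0.279) = -0.286597,  z2 = atanh(-0.509) = -0.561379
SE = √(1/(n1−3) + 1/(n2−3)) = √(1/59 + 1/37) = √(0.0169492 + 0.0270270) = √0.0439762 = 0.209705
z = (z1 − z2)/SE = (-0.286597 − (-0.561379)) / 0.209705 = 0.274782 / 0.209705 = 1.310

1.310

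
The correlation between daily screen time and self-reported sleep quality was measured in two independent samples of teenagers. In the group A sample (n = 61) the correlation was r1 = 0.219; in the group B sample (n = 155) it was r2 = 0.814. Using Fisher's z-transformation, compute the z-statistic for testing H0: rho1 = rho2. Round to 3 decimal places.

-5.936

Fisher z-transforms: z1 = atanh(0.219) = 0.222605, z2 = atanh(0.814) = 1.138771; difference d = -0.916166
Var(d) = 1/58 + 1/152 = 0.0172414 + 0.0065789 = 0.0238203
z = d/√Var(d) = -0.916166 / √0.0238203 = -0.916166 / 0.154338 = -5.936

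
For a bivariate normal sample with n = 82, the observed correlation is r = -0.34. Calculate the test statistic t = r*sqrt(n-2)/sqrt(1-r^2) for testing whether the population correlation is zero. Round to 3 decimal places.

1 − r² = 1 − 0.1156 = 0.8844;  √(1−r²) = 0.940425
√(n−2) = √80 = 8.944272
t = r·√(n−2)/√(1−r²) = -0.34 · 8.944272 / 0.940425 = -3.234

-3.234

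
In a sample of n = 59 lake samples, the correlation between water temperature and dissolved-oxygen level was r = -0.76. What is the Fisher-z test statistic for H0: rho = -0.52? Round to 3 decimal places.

-3.142

Fisher z: atanh(-0.76) = -0.996215, atanh(-0.52) = -0.576340
z = (z_r − z_0)·√(n−3) = (-0.996215 − (-0.576340))·√56 = -0.419875 · 7.483315 = -3.142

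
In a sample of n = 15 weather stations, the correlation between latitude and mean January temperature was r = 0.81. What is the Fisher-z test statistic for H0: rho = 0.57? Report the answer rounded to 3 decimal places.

z_r = atanh(0.81) = 1.127029,  z_0 = atanh(0.57) = 0.647523
SE = 1/√(n−3) = 1/√12 = 0.288675
z = (z_r − z_0)/SE = (1.127029 − 0.647523) / 0.288675 = 0.479506 / 0.288675 = 1.661

1.661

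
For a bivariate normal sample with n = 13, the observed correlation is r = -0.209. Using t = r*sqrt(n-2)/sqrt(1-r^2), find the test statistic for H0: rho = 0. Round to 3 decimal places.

1 − r² = 1 − 0.043681 = 0.956319;  √(1−r²) = 0.977916
√(n−2) = √11 = 3.316625
t = r·√(n−2)/√(1−r²) = -0.209 · 3.316625 / 0.977916 = -0.709

-0.709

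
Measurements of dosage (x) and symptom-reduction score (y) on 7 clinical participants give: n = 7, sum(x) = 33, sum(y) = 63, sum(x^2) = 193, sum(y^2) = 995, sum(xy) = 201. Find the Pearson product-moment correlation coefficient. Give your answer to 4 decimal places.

S_xy = nΣxy − ΣxΣy = 7·201 − 33·63 = 1407 − 2079 = -672
S_xx = nΣx² − (Σx)² = 7·193 − 33² = 1351 − 1089 = 262
S_yy = nΣy² − (Σy)² = 7·995 − 63² = 6965 − 3969 = 2996
r = S_xy / √(S_xx·S_yy) = -672 / √(262·2996) = -672 / √784952 = -672 / 885.9752 = -0.7585

-0.7585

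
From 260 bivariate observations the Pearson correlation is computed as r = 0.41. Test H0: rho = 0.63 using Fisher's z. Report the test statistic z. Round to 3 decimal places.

z_r = atanh(0.41) = 0.435611,  z_0 = atanh(0.63) = 0.741416
SE = 1/√(n−3) = 1/√257 = 0.062378
z = (z_r − z_0)/SE = (0.435611 − 0.741416) / 0.062378 = -0.305805 / 0.062378 = -4.902

-4.902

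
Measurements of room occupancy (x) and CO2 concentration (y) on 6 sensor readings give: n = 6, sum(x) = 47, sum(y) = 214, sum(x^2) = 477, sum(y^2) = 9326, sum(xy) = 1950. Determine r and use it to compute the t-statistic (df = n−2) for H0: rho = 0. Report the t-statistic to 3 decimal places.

1.655

Numerator: nΣxy − (Σx)(Σy) = 6·1950 − (47)(214) = 1642
Denominator: √[(nΣx²−(Σx)²)(nΣy²−(Σy)²)]
  nΣx²−(Σx)² = 6·477 − 2209 = 653;  nΣy²−(Σy)² = 6·9326 − 45796 = 10160
  √(653·10160) = √6634480 = 2575.7484
r = 1642 / 2575.7484 = 0.6375
t = r·√(n−2)/√(1−r²) = 0.6375·√4 / √(1−0.406406) = 1.275000 / 0.770451 = 1.655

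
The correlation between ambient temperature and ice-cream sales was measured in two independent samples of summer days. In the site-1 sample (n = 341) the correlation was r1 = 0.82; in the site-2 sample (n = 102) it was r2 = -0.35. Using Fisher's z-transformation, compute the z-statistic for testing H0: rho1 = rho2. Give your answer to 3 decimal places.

13.321

Fisher z-transforms: z1 = atanh(0.82) = 1.156817, z2 = atanh(-0.35) = -0.365444; difference d = 1.522261
Var(d) = 1/338 + 1/99 = 0.0029586 + 0.0101010 = 0.0130596
z = d/√Var(d) = 1.522261 / √0.0130596 = 1.522261 / 0.114279 = 13.321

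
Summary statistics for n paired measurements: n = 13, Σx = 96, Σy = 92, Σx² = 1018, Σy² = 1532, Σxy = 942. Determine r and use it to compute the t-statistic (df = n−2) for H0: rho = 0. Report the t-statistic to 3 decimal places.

S_xy = nΣxy − ΣxΣy = 13·942 − 96·92 = 12246 − 8832 = 3414
S_xx = nΣx² − (Σx)² = 13·1018 − 96² = 13234 − 9216 = 4018
S_yy = nΣy² − (Σy)² = 13·1532 − 92² = 19916 − 8464 = 11452
r = S_xy / √(S_xx·S_yy) = 3414 / √(4018·11452) = 3414 / √46014136 = 3414 / 6783.3720 = 0.5033
t = r·√(n−2)/√(1−r²) = 0.5033·√11 / √(1−0.253311) = 1.669257 / 0.864112 = 1.932

1.932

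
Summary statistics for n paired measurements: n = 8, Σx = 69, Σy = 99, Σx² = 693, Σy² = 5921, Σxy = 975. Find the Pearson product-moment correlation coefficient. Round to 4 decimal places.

Numerator: nΣxy − (Σx)(Σy) = 8·975 − (69)(99) = 969
Denominator: √[(nΣx²−(Σx)²)(nΣy²−(Σy)²)]
  nΣx²−(Σx)² = 8·693 − 4761 = 783;  nΣy²−(Σy)² = 8·5921 − 9801 = 37567
  √(783·37567) = √29414961 = 5423.5561
r = 969 / 5423.5561 = 0.1787

0.1787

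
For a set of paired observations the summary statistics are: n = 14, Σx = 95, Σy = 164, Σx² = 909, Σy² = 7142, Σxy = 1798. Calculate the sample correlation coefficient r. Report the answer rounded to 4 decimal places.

S_xy = nΣxy − ΣxΣy = 14·1798 − 95·164 = 25172 − 15580 = 9592
S_xx = nΣx² − (Σx)² = 14·909 − 95² = 12726 − 9025 = 3701
S_yy = nΣy² − (Σy)² = 14·7142 − 164² = 99988 − 26896 = 73092
r = S_xy / √(S_xx·S_yy) = 9592 / √(3701·73092) = 9592 / √270513492 = 9592 / 16447.2944 = 0.5832

0.5832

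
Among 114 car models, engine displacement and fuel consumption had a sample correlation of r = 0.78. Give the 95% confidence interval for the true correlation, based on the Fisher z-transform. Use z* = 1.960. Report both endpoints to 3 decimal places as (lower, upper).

z_r = atanh(0.78) = 1.045371;  SE = 1/√(n−3) = 1/√111 = 0.094916
z-limits: 1.045371 ± 1.960·0.094916 = 1.045371 ± 0.186035 = [0.859336, 1.231406]
ρ-limits: (tanh 0.859336, tanh 1.231406) = (0.696, 0.843)

(0.696, 0.843)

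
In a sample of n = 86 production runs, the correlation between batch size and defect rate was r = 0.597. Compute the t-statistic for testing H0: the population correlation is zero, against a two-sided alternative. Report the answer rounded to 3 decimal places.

6.820

1 − r² = 1 − 0.356409 = 0.643591;  √(1−r²) = 0.802241
√(n−2) = √84 = 9.165151
t = r·√(n−2)/√(1−r²) = 0.597 · 9.165151 / 0.802241 = 6.820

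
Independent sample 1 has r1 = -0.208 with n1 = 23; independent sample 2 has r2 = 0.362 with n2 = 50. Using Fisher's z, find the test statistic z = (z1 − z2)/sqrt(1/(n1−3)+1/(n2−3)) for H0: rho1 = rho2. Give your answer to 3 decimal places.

-2.211

Fisher z-transforms: z1 = atanh(-0.208) = -0.211080, z2 = atanh(0.362) = 0.379186; difference d = -0.590266
Var(d) = 1/20 + 1/47 = 0.0500000 + 0.0212766 = 0.0712766
z = d/√Var(d) = -0.590266 / √0.0712766 = -0.590266 / 0.266977 = -2.211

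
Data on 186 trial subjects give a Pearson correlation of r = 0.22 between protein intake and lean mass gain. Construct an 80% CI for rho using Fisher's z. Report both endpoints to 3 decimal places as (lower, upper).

Fisher z: z_r = atanh(r) = ½·ln((1+0.22)/(1−0.22)) = 0.223656
SE(z) = 1/√(n−3) = 1/√183 = 0.073922
80% ⇒ z* = 1.282; margin = 1.282·0.073922 = 0.094768
CI on z-scale: (0.128888, 0.318424)
Back-transform: tanh(0.128888) = 0.128179, tanh(0.318424) = 0.308081

(0.128, 0.308)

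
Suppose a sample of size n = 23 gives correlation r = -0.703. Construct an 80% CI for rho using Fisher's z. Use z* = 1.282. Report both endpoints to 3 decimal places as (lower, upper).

(-0.821, -0.527)

z_r = atanh(-0.703) = -0.873207;  SE = 1/√(n−3) = 1/√20 = 0.223607
z-limits: -0.873207 ± 1.282·0.223607 = -0.873207 ± 0.286664 = [-1.159871, -0.586543]
ρ-limits: (tanh -1.159871, tanh -0.586543) = (-0.821, -0.527)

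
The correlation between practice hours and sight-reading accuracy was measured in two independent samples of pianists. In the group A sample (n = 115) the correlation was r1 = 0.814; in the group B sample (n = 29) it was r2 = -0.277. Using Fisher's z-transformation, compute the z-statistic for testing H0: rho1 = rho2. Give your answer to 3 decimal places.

6.538

z1 = atanh(0.814) = 1.138771,  z2 = atanh(-0.277) = -0.284430
SE = √(1/(n1−3) + 1/(n2−3)) = √(1/112 + 1/26) = √(0.0089286 + 0.0384615) = √0.0473901 = 0.217693
z = (z1 − z2)/SE = (1.138771 − (-0.284430)) / 0.217693 = 1.423201 / 0.217693 = 6.538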